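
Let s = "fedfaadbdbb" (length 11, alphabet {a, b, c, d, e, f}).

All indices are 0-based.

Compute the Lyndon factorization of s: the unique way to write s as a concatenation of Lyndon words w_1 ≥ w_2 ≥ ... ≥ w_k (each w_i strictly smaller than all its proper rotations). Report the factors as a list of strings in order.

["f", "e", "df", "aadbdbb"]

emit factor 1: 'f' (i=0, period=1)
emit factor 2: 'e' (i=1, period=1)
emit factor 3: 'df' (i=2, period=2)
emit factor 4: 'aadbdbb' (i=4, period=7)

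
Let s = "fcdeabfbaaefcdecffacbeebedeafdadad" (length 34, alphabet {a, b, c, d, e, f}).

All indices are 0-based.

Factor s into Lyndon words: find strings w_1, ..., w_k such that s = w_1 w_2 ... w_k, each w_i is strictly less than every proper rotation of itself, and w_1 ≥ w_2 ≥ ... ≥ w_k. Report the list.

emit factor 1: 'f' (i=0, period=1)
emit factor 2: 'cde' (i=1, period=3)
emit factor 3: 'abfb' (i=4, period=4)
emit factor 4: 'aaefcdecffacbeebedeafdadad' (i=8, period=26)

["f", "cde", "abfb", "aaefcdecffacbeebedeafdadad"]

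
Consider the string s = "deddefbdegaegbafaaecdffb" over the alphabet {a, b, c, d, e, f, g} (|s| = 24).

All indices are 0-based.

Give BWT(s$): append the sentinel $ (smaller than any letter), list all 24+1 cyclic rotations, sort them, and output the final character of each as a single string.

rank  rotation                   last
    0  $deddefbdegaegbafaaecdffb  b
    1  aaecdffb$deddefbdegaegbaf  f
    2  aecdffb$deddefbdegaegbafa  a
    3  aegbafaaecdffb$deddefbdeg  g
    4  afaaecdffb$deddefbdegaegb  b
    5  b$deddefbdegaegbafaaecdff  f
    6  bafaaecdffb$deddefbdegaeg  g
    7  bdegaegbafaaecdffb$deddef  f
    8  cdffb$deddefbdegaegbafaae  e
    9  ddefbdegaegbafaaecdffb$de  e
   10  deddefbdegaegbafaaecdffb$  $
   11  defbdegaegbafaaecdffb$ded  d
   12  degaegbafaaecdffb$deddefb  b
   13  dffb$deddefbdegaegbafaaec  c
   14  ecdffb$deddefbdegaegbafaa  a
   15  eddefbdegaegbafaaecdffb$d  d
   16  efbdegaegbafaaecdffb$dedd  d
   17  egaegbafaaecdffb$deddefbd  d
   18  egbafaaecdffb$deddefbdega  a
   19  faaecdffb$deddefbdegaegba  a
   20  fb$deddefbdegaegbafaaecdf  f
   21  fbdegaegbafaaecdffb$dedde  e
   22  ffb$deddefbdegaegbafaaecd  d
   23  gaegbafaaecdffb$deddefbde  e
   24  gbafaaecdffb$deddefbdegae  e

bfagbfgfee$dbcadddaafedee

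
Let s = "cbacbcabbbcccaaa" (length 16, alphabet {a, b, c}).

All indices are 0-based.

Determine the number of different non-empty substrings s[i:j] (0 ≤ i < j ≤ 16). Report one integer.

rank | idx | suffix
   0 |  15 | a
   1 |  14 | aa
   2 |  13 | aaa
   3 |   6 | abbbcccaaa
   4 |   2 | acbcabbbcccaaa
   5 |   1 | bacbcabbbcccaaa
   6 |   7 | bbbcccaaa
   7 |   8 | bbcccaaa
   8 |   4 | bcabbbcccaaa
   9 |   9 | bcccaaa
  10 |  12 | caaa
  11 |   5 | cabbbcccaaa
  12 |   0 | cbacbcabbbcccaaa
  13 |   3 | cbcabbbcccaaa
  14 |  11 | ccaaa
  15 |  10 | cccaaa

SA = [15, 14, 13, 6, 2, 1, 7, 8, 4, 9, 12, 5, 0, 3, 11, 10]
i: (SA[i-1],SA[i]) lcp shared
  1: (15,14) 1 'a'
  2: (14,13) 2 'aa'
  3: (13,6) 1 'a'
  4: (6,2) 1 'a'
  5: (2,1) 0 ''
  6: (1,7) 1 'b'
  7: (7,8) 2 'bb'
  8: (8,4) 1 'b'
  9: (4,9) 2 'bc'
  10: (9,12) 0 ''
  11: (12,5) 2 'ca'
  12: (5,0) 1 'c'
  13: (0,3) 2 'cb'
  14: (3,11) 1 'c'
  15: (11,10) 2 'cc'

n(n+1)/2 = 16·17/2 = 136
Σ LCP = 0 + 1 + 2 + 1 + 1 + 0 + 1 + 2 + 1 + 2 + 0 + 2 + 1 + 2 + 1 + 2 = 19
distinct = 136 − 19 = 117

117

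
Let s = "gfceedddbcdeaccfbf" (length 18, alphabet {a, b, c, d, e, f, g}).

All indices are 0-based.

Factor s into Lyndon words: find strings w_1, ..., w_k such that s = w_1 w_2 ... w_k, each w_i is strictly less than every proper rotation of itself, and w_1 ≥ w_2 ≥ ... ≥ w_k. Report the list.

["g", "f", "ceeddd", "bcde", "accfbf"]

emit factor 1: 'g' (i=0, period=1)
emit factor 2: 'f' (i=1, period=1)
emit factor 3: 'ceeddd' (i=2, period=6)
emit factor 4: 'bcde' (i=8, period=4)
emit factor 5: 'accfbf' (i=12, period=6)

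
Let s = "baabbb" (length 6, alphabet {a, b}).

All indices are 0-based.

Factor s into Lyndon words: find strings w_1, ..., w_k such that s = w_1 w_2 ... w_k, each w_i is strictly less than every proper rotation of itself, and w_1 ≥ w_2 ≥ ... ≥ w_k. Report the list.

emit factor 1: 'b' (i=0, period=1)
emit factor 2: 'aabbb' (i=1, period=5)

["b", "aabbb"]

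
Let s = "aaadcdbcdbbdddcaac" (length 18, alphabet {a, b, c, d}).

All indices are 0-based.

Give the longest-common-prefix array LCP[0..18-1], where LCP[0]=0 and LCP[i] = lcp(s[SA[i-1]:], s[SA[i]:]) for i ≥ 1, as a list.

rank→(start, suffix):
  0 → (0, 'aaadcdbcdbbdddcaac')
  1 → (15, 'aac')
  2 → (1, 'aadcdbcdbbdddcaac')
  3 → (16, 'ac')
  4 → (2, 'adcdbcdbbdddcaac')
  5 → (9, 'bbdddcaac')
  6 → (6, 'bcdbbdddcaac')
  7 → (10, 'bdddcaac')
  8 → (17, 'c')
  9 → (14, 'caac')
  10 → (7, 'cdbbdddcaac')
  11 → (4, 'cdbcdbbdddcaac')
  12 → (8, 'dbbdddcaac')
  13 → (5, 'dbcdbbdddcaac')
  14 → (13, 'dcaac')
  15 → (3, 'dcdbcdbbdddcaac')
  16 → (12, 'ddcaac')
  17 → (11, 'dddcaac')

SA = [0, 15, 1, 16, 2, 9, 6, 10, 17, 14, 7, 4, 8, 5, 13, 3, 12, 11]
i: (SA[i-1],SA[i]) lcp shared
  1: (0,15) 2 'aa'
  2: (15,1) 2 'aa'
  3: (1,16) 1 'a'
  4: (16,2) 1 'a'
  5: (2,9) 0 ''
  6: (9,6) 1 'b'
  7: (6,10) 1 'b'
  8: (10,17) 0 ''
  9: (17,14) 1 'c'
  10: (14,7) 1 'c'
  11: (7,4) 3 'cdb'
  12: (4,8) 0 ''
  13: (8,5) 2 'db'
  14: (5,13) 1 'd'
  15: (13,3) 2 'dc'
  16: (3,12) 1 'd'
  17: (12,11) 2 'dd'

[0, 2, 2, 1, 1, 0, 1, 1, 0, 1, 1, 3, 0, 2, 1, 2, 1, 2]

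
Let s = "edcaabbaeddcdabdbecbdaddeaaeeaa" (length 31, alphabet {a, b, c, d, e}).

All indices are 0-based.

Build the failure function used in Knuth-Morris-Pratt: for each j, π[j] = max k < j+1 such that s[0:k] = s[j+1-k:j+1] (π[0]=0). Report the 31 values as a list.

π[0] = 0
j=1 s[j]='d': π[1]=0 (border '')
j=2 s[j]='c': π[2]=0 (border '')
j=3 s[j]='a': π[3]=0 (border '')
j=4 s[j]='a': π[4]=0 (border '')
j=5 s[j]='b': π[5]=0 (border '')
j=6 s[j]='b': π[6]=0 (border '')
j=7 s[j]='a': π[7]=0 (border '')
j=8 s[j]='e': π[8]=1 (border 'e')
j=9 s[j]='d': π[9]=2 (border 'ed')
j=10 s[j]='d': k: 2→0; π[10]=0 (border '')
j=11 s[j]='c': π[11]=0 (border '')
j=12 s[j]='d': π[12]=0 (border '')
j=13 s[j]='a': π[13]=0 (border '')
j=14 s[j]='b': π[14]=0 (border '')
j=15 s[j]='d': π[15]=0 (border '')
j=16 s[j]='b': π[16]=0 (border '')
j=17 s[j]='e': π[17]=1 (border 'e')
j=18 s[j]='c': k: 1→0; π[18]=0 (border '')
j=19 s[j]='b': π[19]=0 (border '')
j=20 s[j]='d': π[20]=0 (border '')
j=21 s[j]='a': π[21]=0 (border '')
j=22 s[j]='d': π[22]=0 (border '')
j=23 s[j]='d': π[23]=0 (border '')
j=24 s[j]='e': π[24]=1 (border 'e')
j=25 s[j]='a': k: 1→0; π[25]=0 (border '')
j=26 s[j]='a': π[26]=0 (border '')
j=27 s[j]='e': π[27]=1 (border 'e')
j=28 s[j]='e': k: 1→0; π[28]=1 (border 'e')
j=29 s[j]='a': k: 1→0; π[29]=0 (border '')
j=30 s[j]='a': π[30]=0 (border '')

[0, 0, 0, 0, 0, 0, 0, 0, 1, 2, 0, 0, 0, 0, 0, 0, 0, 1, 0, 0, 0, 0, 0, 0, 1, 0, 0, 1, 1, 0, 0]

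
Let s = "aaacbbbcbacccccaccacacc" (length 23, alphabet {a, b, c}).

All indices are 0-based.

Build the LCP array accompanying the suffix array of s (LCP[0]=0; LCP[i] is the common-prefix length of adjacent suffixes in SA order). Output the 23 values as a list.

sorted suffixes:
  #0 SA[0]=0  'aaacbbbcbacccccaccacacc'
  #1 SA[1]=1  'aacbbbcbacccccaccacacc'
  #2 SA[2]=18  'acacc'
  #3 SA[3]=2  'acbbbcbacccccaccacacc'
  #4 SA[4]=20  'acc'
  #5 SA[5]=15  'accacacc'
  #6 SA[6]=9  'acccccaccacacc'
  #7 SA[7]=8  'bacccccaccacacc'
  #8 SA[8]=4  'bbbcbacccccaccacacc'
  #9 SA[9]=5  'bbcbacccccaccacacc'
  #10 SA[10]=6  'bcbacccccaccacacc'
  #11 SA[11]=22  'c'
  #12 SA[12]=17  'cacacc'
  #13 SA[13]=19  'cacc'
  #14 SA[14]=14  'caccacacc'
  #15 SA[15]=7  'cbacccccaccacacc'
  #16 SA[16]=3  'cbbbcbacccccaccacacc'
  #17 SA[17]=21  'cc'
  #18 SA[18]=16  'ccacacc'
  #19 SA[19]=13  'ccaccacacc'
  #20 SA[20]=12  'cccaccacacc'
  #21 SA[21]=11  'ccccaccacacc'
  #22 SA[22]=10  'cccccaccacacc'

SA = [0, 1, 18, 2, 20, 15, 9, 8, 4, 5, 6, 22, 17, 19, 14, 7, 3, 21, 16, 13, 12, 11, 10]
i: (SA[i-1],SA[i]) lcp shared
  1: (0,1) 2 'aa'
  2: (1,18) 1 'a'
  3: (18,2) 2 'ac'
  4: (2,20) 2 'ac'
  5: (20,15) 3 'acc'
  6: (15,9) 3 'acc'
  7: (9,8) 0 ''
  8: (8,4) 1 'b'
  9: (4,5) 2 'bb'
  10: (5,6) 1 'b'
  11: (6,22) 0 ''
  12: (22,17) 1 'c'
  13: (17,19) 3 'cac'
  14: (19,14) 4 'cacc'
  15: (14,7) 1 'c'
  16: (7,3) 2 'cb'
  17: (3,21) 1 'c'
  18: (21,16) 2 'cc'
  19: (16,13) 4 'ccac'
  20: (13,12) 2 'cc'
  21: (12,11) 3 'ccc'
  22: (11,10) 4 'cccc'

[0, 2, 1, 2, 2, 3, 3, 0, 1, 2, 1, 0, 1, 3, 4, 1, 2, 1, 2, 4, 2, 3, 4]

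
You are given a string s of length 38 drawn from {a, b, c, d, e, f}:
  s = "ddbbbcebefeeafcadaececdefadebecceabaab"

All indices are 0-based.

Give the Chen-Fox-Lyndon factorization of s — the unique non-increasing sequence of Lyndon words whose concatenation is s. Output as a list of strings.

["d", "d", "bbbcebefee", "afc", "adaececdefadebecce", "ab", "aab"]

emit factor 1: 'd' (i=0, period=1)
emit factor 2: 'd' (i=1, period=1)
emit factor 3: 'bbbcebefee' (i=2, period=10)
emit factor 4: 'afc' (i=12, period=3)
emit factor 5: 'adaececdefadebecce' (i=15, period=18)
emit factor 6: 'ab' (i=33, period=2)
emit factor 7: 'aab' (i=35, period=3)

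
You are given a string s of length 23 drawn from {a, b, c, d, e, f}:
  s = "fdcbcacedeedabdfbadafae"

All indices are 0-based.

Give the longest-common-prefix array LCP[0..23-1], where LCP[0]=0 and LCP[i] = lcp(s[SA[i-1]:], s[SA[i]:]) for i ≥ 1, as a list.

[0, 1, 1, 1, 1, 0, 1, 1, 0, 1, 1, 0, 2, 1, 1, 1, 0, 1, 2, 1, 0, 1, 1]

sorted suffixes:
  #0 SA[0]=12  'abdfbadafae'
  #1 SA[1]=5  'acedeedabdfbadafae'
  #2 SA[2]=17  'adafae'
  #3 SA[3]=21  'ae'
  #4 SA[4]=19  'afae'
  #5 SA[5]=16  'badafae'
  #6 SA[6]=3  'bcacedeedabdfbadafae'
  #7 SA[7]=13  'bdfbadafae'
  #8 SA[8]=4  'cacedeedabdfbadafae'
  #9 SA[9]=2  'cbcacedeedabdfbadafae'
  #10 SA[10]=6  'cedeedabdfbadafae'
  #11 SA[11]=11  'dabdfbadafae'
  #12 SA[12]=18  'dafae'
  #13 SA[13]=1  'dcbcacedeedabdfbadafae'
  #14 SA[14]=8  'deedabdfbadafae'
  #15 SA[15]=14  'dfbadafae'
  #16 SA[16]=22  'e'
  #17 SA[17]=10  'edabdfbadafae'
  #18 SA[18]=7  'edeedabdfbadafae'
  #19 SA[19]=9  'eedabdfbadafae'
  #20 SA[20]=20  'fae'
  #21 SA[21]=15  'fbadafae'
  #22 SA[22]=0  'fdcbcacedeedabdfbadafae'

SA = [12, 5, 17, 21, 19, 16, 3, 13, 4, 2, 6, 11, 18, 1, 8, 14, 22, 10, 7, 9, 20, 15, 0]
rank  pair      lcp
   1  s[12:],s[5:]  1  'a'
   2  s[5:],s[17:]  1  'a'
   3  s[17:],s[21:]  1  'a'
   4  s[21:],s[19:]  1  'a'
   5  s[19:],s[16:]  0  ''
   6  s[16:],s[3:]  1  'b'
   7  s[3:],s[13:]  1  'b'
   8  s[13:],s[4:]  0  ''
   9  s[4:],s[2:]  1  'c'
  10  s[2:],s[6:]  1  'c'
  11  s[6:],s[11:]  0  ''
  12  s[11:],s[18:]  2  'da'
  13  s[18:],s[1:]  1  'd'
  14  s[1:],s[8:]  1  'd'
  15  s[8:],s[14:]  1  'd'
  16  s[14:],s[22:]  0  ''
  17  s[22:],s[10:]  1  'e'
  18  s[10:],s[7:]  2  'ed'
  19  s[7:],s[9:]  1  'e'
  20  s[9:],s[20:]  0  ''
  21  s[20:],s[15:]  1  'f'
  22  s[15:],s[0:]  1  'f'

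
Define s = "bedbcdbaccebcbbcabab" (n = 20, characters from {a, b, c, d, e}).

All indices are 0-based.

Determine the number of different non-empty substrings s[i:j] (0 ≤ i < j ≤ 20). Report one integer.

190

rank→(start, suffix):
  0 → (18, 'ab')
  1 → (16, 'abab')
  2 → (7, 'accebcbbcabab')
  3 → (19, 'b')
  4 → (17, 'bab')
  5 → (6, 'baccebcbbcabab')
  6 → (13, 'bbcabab')
  7 → (14, 'bcabab')
  8 → (11, 'bcbbcabab')
  9 → (3, 'bcdbaccebcbbcabab')
  10 → (0, 'bedbcdbaccebcbbcabab')
  11 → (15, 'cabab')
  12 → (12, 'cbbcabab')
  13 → (8, 'ccebcbbcabab')
  14 → (4, 'cdbaccebcbbcabab')
  15 → (9, 'cebcbbcabab')
  16 → (5, 'dbaccebcbbcabab')
  17 → (2, 'dbcdbaccebcbbcabab')
  18 → (10, 'ebcbbcabab')
  19 → (1, 'edbcdbaccebcbbcabab')

SA = [18, 16, 7, 19, 17, 6, 13, 14, 11, 3, 0, 15, 12, 8, 4, 9, 5, 2, 10, 1]
[i] adj suffixes → lcp
  [1] 18/16 → 2 ('ab')
  [2] 16/7 → 1 ('a')
  [3] 7/19 → 0 ('')
  [4] 19/17 → 1 ('b')
  [5] 17/6 → 2 ('ba')
  [6] 6/13 → 1 ('b')
  [7] 13/14 → 1 ('b')
  [8] 14/11 → 2 ('bc')
  [9] 11/3 → 2 ('bc')
  [10] 3/0 → 1 ('b')
  [11] 0/15 → 0 ('')
  [12] 15/12 → 1 ('c')
  [13] 12/8 → 1 ('c')
  [14] 8/4 → 1 ('c')
  [15] 4/9 → 1 ('c')
  [16] 9/5 → 0 ('')
  [17] 5/2 → 2 ('db')
  [18] 2/10 → 0 ('')
  [19] 10/1 → 1 ('e')

n(n+1)/2 = 20·21/2 = 210
Σ LCP = 0 + 2 + 1 + 0 + 1 + 2 + 1 + 1 + 2 + 2 + 1 + 0 + 1 + 1 + 1 + 1 + 0 + 2 + 0 + 1 = 20
distinct = 210 − 20 = 190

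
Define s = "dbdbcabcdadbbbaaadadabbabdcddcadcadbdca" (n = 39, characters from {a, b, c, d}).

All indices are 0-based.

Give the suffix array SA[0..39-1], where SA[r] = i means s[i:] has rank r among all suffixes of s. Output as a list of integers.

[38, 14, 15, 20, 5, 23, 18, 16, 9, 33, 30, 13, 22, 12, 21, 11, 3, 6, 1, 35, 24, 37, 4, 32, 29, 7, 26, 19, 17, 8, 10, 2, 0, 34, 36, 31, 28, 25, 27]

rank | idx | suffix
   0 |  38 | a
   1 |  14 | aaadadabbabdcddcadcadbdca
   2 |  15 | aadadabbabdcddcadcadbdca
   3 |  20 | abbabdcddcadcadbdca
   4 |   5 | abcdadbbbaaadadabbabdcddcadcadbdca
   5 |  23 | abdcddcadcadbdca
   6 |  18 | adabbabdcddcadcadbdca
   7 |  16 | adadabbabdcddcadcadbdca
   8 |   9 | adbbbaaadadabbabdcddcadcadbdca
   9 |  33 | adbdca
  10 |  30 | adcadbdca
  11 |  13 | baaadadabbabdcddcadcadbdca
  12 |  22 | babdcddcadcadbdca
  13 |  12 | bbaaadadabbabdcddcadcadbdca
  14 |  21 | bbabdcddcadcadbdca
  15 |  11 | bbbaaadadabbabdcddcadcadbdca
  16 |   3 | bcabcdadbbbaaadadabbabdcddcadcadbdca
  17 |   6 | bcdadbbbaaadadabbabdcddcadcadbdca
  18 |   1 | bdbcabcdadbbbaaadadabbabdcddcadcadbdca
  19 |  35 | bdca
  20 |  24 | bdcddcadcadbdca
  21 |  37 | ca
  22 |   4 | cabcdadbbbaaadadabbabdcddcadcadbdca
  23 |  32 | cadbdca
  24 |  29 | cadcadbdca
  25 |   7 | cdadbbbaaadadabbabdcddcadcadbdca
  26 |  26 | cddcadcadbdca
  27 |  19 | dabbabdcddcadcadbdca
  28 |  17 | dadabbabdcddcadcadbdca
  29 |   8 | dadbbbaaadadabbabdcddcadcadbdca
  30 |  10 | dbbbaaadadabbabdcddcadcadbdca
  31 |   2 | dbcabcdadbbbaaadadabbabdcddcadcadbdca
  32 |   0 | dbdbcabcdadbbbaaadadabbabdcddcadcadbdca
  33 |  34 | dbdca
  34 |  36 | dca
  35 |  31 | dcadbdca
  36 |  28 | dcadcadbdca
  37 |  25 | dcddcadcadbdca
  38 |  27 | ddcadcadbdca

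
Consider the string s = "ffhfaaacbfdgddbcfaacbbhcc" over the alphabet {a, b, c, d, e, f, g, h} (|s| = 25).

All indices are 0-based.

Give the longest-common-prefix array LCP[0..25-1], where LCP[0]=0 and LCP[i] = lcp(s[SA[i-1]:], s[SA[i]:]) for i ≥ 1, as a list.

[0, 2, 4, 1, 3, 0, 1, 1, 1, 0, 1, 2, 1, 1, 0, 1, 1, 0, 3, 1, 1, 1, 0, 0, 1]

rank→(start, suffix):
  0 → (4, 'aaacbfdgddbcfaacbbhcc')
  1 → (17, 'aacbbhcc')
  2 → (5, 'aacbfdgddbcfaacbbhcc')
  3 → (18, 'acbbhcc')
  4 → (6, 'acbfdgddbcfaacbbhcc')
  5 → (20, 'bbhcc')
  6 → (14, 'bcfaacbbhcc')
  7 → (8, 'bfdgddbcfaacbbhcc')
  8 → (21, 'bhcc')
  9 → (24, 'c')
  10 → (19, 'cbbhcc')
  11 → (7, 'cbfdgddbcfaacbbhcc')
  12 → (23, 'cc')
  13 → (15, 'cfaacbbhcc')
  14 → (13, 'dbcfaacbbhcc')
  15 → (12, 'ddbcfaacbbhcc')
  16 → (10, 'dgddbcfaacbbhcc')
  17 → (3, 'faaacbfdgddbcfaacbbhcc')
  18 → (16, 'faacbbhcc')
  19 → (9, 'fdgddbcfaacbbhcc')
  20 → (0, 'ffhfaaacbfdgddbcfaacbbhcc')
  21 → (1, 'fhfaaacbfdgddbcfaacbbhcc')
  22 → (11, 'gddbcfaacbbhcc')
  23 → (22, 'hcc')
  24 → (2, 'hfaaacbfdgddbcfaacbbhcc')

SA = [4, 17, 5, 18, 6, 20, 14, 8, 21, 24, 19, 7, 23, 15, 13, 12, 10, 3, 16, 9, 0, 1, 11, 22, 2]
[i] adj suffixes → lcp
  [1] 4/17 → 2 ('aa')
  [2] 17/5 → 4 ('aacb')
  [3] 5/18 → 1 ('a')
  [4] 18/6 → 3 ('acb')
  [5] 6/20 → 0 ('')
  [6] 20/14 → 1 ('b')
  [7] 14/8 → 1 ('b')
  [8] 8/21 → 1 ('b')
  [9] 21/24 → 0 ('')
  [10] 24/19 → 1 ('c')
  [11] 19/7 → 2 ('cb')
  [12] 7/23 → 1 ('c')
  [13] 23/15 → 1 ('c')
  [14] 15/13 → 0 ('')
  [15] 13/12 → 1 ('d')
  [16] 12/10 → 1 ('d')
  [17] 10/3 → 0 ('')
  [18] 3/16 → 3 ('faa')
  [19] 16/9 → 1 ('f')
  [20] 9/0 → 1 ('f')
  [21] 0/1 → 1 ('f')
  [22] 1/11 → 0 ('')
  [23] 11/22 → 0 ('')
  [24] 22/2 → 1 ('h')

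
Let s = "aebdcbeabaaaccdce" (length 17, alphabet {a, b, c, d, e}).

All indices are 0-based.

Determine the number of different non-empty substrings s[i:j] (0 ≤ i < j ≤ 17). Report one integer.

rank→(start, suffix):
  0 → (9, 'aaaccdce')
  1 → (10, 'aaccdce')
  2 → (7, 'abaaaccdce')
  3 → (11, 'accdce')
  4 → (0, 'aebdcbeabaaaccdce')
  5 → (8, 'baaaccdce')
  6 → (2, 'bdcbeabaaaccdce')
  7 → (5, 'beabaaaccdce')
  8 → (4, 'cbeabaaaccdce')
  9 → (12, 'ccdce')
  10 → (13, 'cdce')
  11 → (15, 'ce')
  12 → (3, 'dcbeabaaaccdce')
  13 → (14, 'dce')
  14 → (16, 'e')
  15 → (6, 'eabaaaccdce')
  16 → (1, 'ebdcbeabaaaccdce')

SA = [9, 10, 7, 11, 0, 8, 2, 5, 4, 12, 13, 15, 3, 14, 16, 6, 1]
[i] adj suffixes → lcp
  [1] 9/10 → 2 ('aa')
  [2] 10/7 → 1 ('a')
  [3] 7/11 → 1 ('a')
  [4] 11/0 → 1 ('a')
  [5] 0/8 → 0 ('')
  [6] 8/2 → 1 ('b')
  [7] 2/5 → 1 ('b')
  [8] 5/4 → 0 ('')
  [9] 4/12 → 1 ('c')
  [10] 12/13 → 1 ('c')
  [11] 13/15 → 1 ('c')
  [12] 15/3 → 0 ('')
  [13] 3/14 → 2 ('dc')
  [14] 14/16 → 0 ('')
  [15] 16/6 → 1 ('e')
  [16] 6/1 → 1 ('e')

n(n+1)/2 = 17·18/2 = 153
Σ LCP = 0 + 2 + 1 + 1 + 1 + 0 + 1 + 1 + 0 + 1 + 1 + 1 + 0 + 2 + 0 + 1 + 1 = 14
distinct = 153 − 14 = 139

139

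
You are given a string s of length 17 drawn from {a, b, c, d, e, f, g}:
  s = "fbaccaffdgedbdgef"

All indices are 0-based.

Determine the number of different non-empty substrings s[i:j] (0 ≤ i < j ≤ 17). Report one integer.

140

sorted suffixes:
  #0 SA[0]=2  'accaffdgedbdgef'
  #1 SA[1]=5  'affdgedbdgef'
  #2 SA[2]=1  'baccaffdgedbdgef'
  #3 SA[3]=12  'bdgef'
  #4 SA[4]=4  'caffdgedbdgef'
  #5 SA[5]=3  'ccaffdgedbdgef'
  #6 SA[6]=11  'dbdgef'
  #7 SA[7]=8  'dgedbdgef'
  #8 SA[8]=13  'dgef'
  #9 SA[9]=10  'edbdgef'
  #10 SA[10]=15  'ef'
  #11 SA[11]=16  'f'
  #12 SA[12]=0  'fbaccaffdgedbdgef'
  #13 SA[13]=7  'fdgedbdgef'
  #14 SA[14]=6  'ffdgedbdgef'
  #15 SA[15]=9  'gedbdgef'
  #16 SA[16]=14  'gef'

SA = [2, 5, 1, 12, 4, 3, 11, 8, 13, 10, 15, 16, 0, 7, 6, 9, 14]
[i] adj suffixes → lcp
  [1] 2/5 → 1 ('a')
  [2] 5/1 → 0 ('')
  [3] 1/12 → 1 ('b')
  [4] 12/4 → 0 ('')
  [5] 4/3 → 1 ('c')
  [6] 3/11 → 0 ('')
  [7] 11/8 → 1 ('d')
  [8] 8/13 → 3 ('dge')
  [9] 13/10 → 0 ('')
  [10] 10/15 → 1 ('e')
  [11] 15/16 → 0 ('')
  [12] 16/0 → 1 ('f')
  [13] 0/7 → 1 ('f')
  [14] 7/6 → 1 ('f')
  [15] 6/9 → 0 ('')
  [16] 9/14 → 2 ('ge')

n(n+1)/2 = 17·18/2 = 153
Σ LCP = 0 + 1 + 0 + 1 + 0 + 1 + 0 + 1 + 3 + 0 + 1 + 0 + 1 + 1 + 1 + 0 + 2 = 13
distinct = 153 − 13 = 140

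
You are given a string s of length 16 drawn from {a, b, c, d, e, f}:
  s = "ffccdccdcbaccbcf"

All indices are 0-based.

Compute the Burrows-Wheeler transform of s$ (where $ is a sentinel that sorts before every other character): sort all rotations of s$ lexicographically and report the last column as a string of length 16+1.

rank  rotation           last
    0  $ffccdccdcbaccbcf  f
    1  accbcf$ffccdccdcb  b
    2  baccbcf$ffccdccdc  c
    3  bcf$ffccdccdcbacc  c
    4  cbaccbcf$ffccdccd  d
    5  cbcf$ffccdccdcbac  c
    6  ccbcf$ffccdccdcba  a
    7  ccdcbaccbcf$ffccd  d
    8  ccdccdcbaccbcf$ff  f
    9  cdcbaccbcf$ffccdc  c
   10  cdccdcbaccbcf$ffc  c
   11  cf$ffccdccdcbaccb  b
   12  dcbaccbcf$ffccdcc  c
   13  dccdcbaccbcf$ffcc  c
   14  f$ffccdccdcbaccbc  c
   15  fccdccdcbaccbcf$f  f
   16  ffccdccdcbaccbcf$  $

fbccdcadfccbcccf$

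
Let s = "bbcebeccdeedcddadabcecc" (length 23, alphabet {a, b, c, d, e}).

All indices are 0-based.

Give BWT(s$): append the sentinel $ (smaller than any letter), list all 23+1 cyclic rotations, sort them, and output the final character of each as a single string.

rank  rotation                  last
    0  $bbcebeccdeedcddadabcecc  c
    1  abcecc$bbcebeccdeedcddad  d
    2  adabcecc$bbcebeccdeedcdd  d
    3  bbcebeccdeedcddadabcecc$  $
    4  bcebeccdeedcddadabcecc$b  b
    5  bcecc$bbcebeccdeedcddada  a
    6  beccdeedcddadabcecc$bbce  e
    7  c$bbcebeccdeedcddadabcec  c
    8  cc$bbcebeccdeedcddadabce  e
    9  ccdeedcddadabcecc$bbcebe  e
   10  cddadabcecc$bbcebeccdeed  d
   11  cdeedcddadabcecc$bbcebec  c
   12  cebeccdeedcddadabcecc$bb  b
   13  cecc$bbcebeccdeedcddadab  b
   14  dabcecc$bbcebeccdeedcdda  a
   15  dadabcecc$bbcebeccdeedcd  d
   16  dcddadabcecc$bbcebeccdee  e
   17  ddadabcecc$bbcebeccdeedc  c
   18  deedcddadabcecc$bbcebecc  c
   19  ebeccdeedcddadabcecc$bbc  c
   20  ecc$bbcebeccdeedcddadabc  c
   21  eccdeedcddadabcecc$bbceb  b
   22  edcddadabcecc$bbcebeccde  e
   23  eedcddadabcecc$bbcebeccd  d

cdd$baeceedcbbadeccccbed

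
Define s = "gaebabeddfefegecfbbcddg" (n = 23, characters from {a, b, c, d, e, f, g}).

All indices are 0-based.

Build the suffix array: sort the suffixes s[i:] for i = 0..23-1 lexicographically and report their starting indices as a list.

sorted suffixes:
  #0 SA[0]=4  'abeddfefegecfbbcddg'
  #1 SA[1]=1  'aebabeddfefegecfbbcddg'
  #2 SA[2]=3  'babeddfefegecfbbcddg'
  #3 SA[3]=17  'bbcddg'
  #4 SA[4]=18  'bcddg'
  #5 SA[5]=5  'beddfefegecfbbcddg'
  #6 SA[6]=19  'cddg'
  #7 SA[7]=15  'cfbbcddg'
  #8 SA[8]=7  'ddfefegecfbbcddg'
  #9 SA[9]=20  'ddg'
  #10 SA[10]=8  'dfefegecfbbcddg'
  #11 SA[11]=21  'dg'
  #12 SA[12]=2  'ebabeddfefegecfbbcddg'
  #13 SA[13]=14  'ecfbbcddg'
  #14 SA[14]=6  'eddfefegecfbbcddg'
  #15 SA[15]=10  'efegecfbbcddg'
  #16 SA[16]=12  'egecfbbcddg'
  #17 SA[17]=16  'fbbcddg'
  #18 SA[18]=9  'fefegecfbbcddg'
  #19 SA[19]=11  'fegecfbbcddg'
  #20 SA[20]=22  'g'
  #21 SA[21]=0  'gaebabeddfefegecfbbcddg'
  #22 SA[22]=13  'gecfbbcddg'

[4, 1, 3, 17, 18, 5, 19, 15, 7, 20, 8, 21, 2, 14, 6, 10, 12, 16, 9, 11, 22, 0, 13]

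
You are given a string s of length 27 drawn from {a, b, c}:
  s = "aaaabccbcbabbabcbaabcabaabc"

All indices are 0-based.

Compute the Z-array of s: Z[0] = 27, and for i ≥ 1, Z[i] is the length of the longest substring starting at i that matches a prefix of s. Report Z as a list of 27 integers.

Z[0]=27
i=1: fresh scan; Z[1]=3 extend→box=[1,4)
i=2: min(r-i=2, Z[1]=3)=2; Z[2]=2
i=3: min(r-i=1, Z[2]=2)=1; Z[3]=1
i=4: fresh scan; Z[4]=0
i=5: fresh scan; Z[5]=0
i=6: fresh scan; Z[6]=0
i=7: fresh scan; Z[7]=0
i=8: fresh scan; Z[8]=0
i=9: fresh scan; Z[9]=0
i=10: fresh scan; Z[10]=1 extend→box=[10,11)
i=11: fresh scan; Z[11]=0
i=12: fresh scan; Z[12]=0
i=13: fresh scan; Z[13]=1 extend→box=[13,14)
i=14: fresh scan; Z[14]=0
i=15: fresh scan; Z[15]=0
i=16: fresh scan; Z[16]=0
i=17: fresh scan; Z[17]=2 extend→box=[17,19)
i=18: min(r-i=1, Z[1]=3)=1; Z[18]=1
i=19: fresh scan; Z[19]=0
i=20: fresh scan; Z[20]=0
i=21: fresh scan; Z[21]=1 extend→box=[21,22)
i=22: fresh scan; Z[22]=0
i=23: fresh scan; Z[23]=2 extend→box=[23,25)
i=24: min(r-i=1, Z[1]=3)=1; Z[24]=1
i=25: fresh scan; Z[25]=0
i=26: fresh scan; Z[26]=0

[27, 3, 2, 1, 0, 0, 0, 0, 0, 0, 1, 0, 0, 1, 0, 0, 0, 2, 1, 0, 0, 1, 0, 2, 1, 0, 0]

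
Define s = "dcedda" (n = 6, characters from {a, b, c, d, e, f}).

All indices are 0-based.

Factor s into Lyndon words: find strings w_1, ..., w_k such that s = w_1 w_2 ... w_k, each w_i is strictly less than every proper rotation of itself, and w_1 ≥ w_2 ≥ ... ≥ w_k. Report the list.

emit factor 1: 'd' (i=0, period=1)
emit factor 2: 'cedd' (i=1, period=4)
emit factor 3: 'a' (i=5, period=1)

["d", "cedd", "a"]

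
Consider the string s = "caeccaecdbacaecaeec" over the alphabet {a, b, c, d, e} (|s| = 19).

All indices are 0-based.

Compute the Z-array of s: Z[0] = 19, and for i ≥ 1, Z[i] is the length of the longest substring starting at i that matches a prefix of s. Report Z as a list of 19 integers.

[19, 0, 0, 1, 4, 0, 0, 1, 0, 0, 0, 4, 0, 0, 3, 0, 0, 0, 1]

Z[0]=19
i=1: i≥r, start 0; Z[1]=0
i=2: i≥r, start 0; Z[2]=0
i=3: i≥r, start 0; Z[3]=1 grow→box=[3,4)
i=4: i≥r, start 0; Z[4]=4 grow→box=[4,8)
i=5: min(r-i=3, Z[1]=0)=0; Z[5]=0
i=6: min(r-i=2, Z[2]=0)=0; Z[6]=0
i=7: min(r-i=1, Z[3]=1)=1; Z[7]=1
i=8: i≥r, start 0; Z[8]=0
i=9: i≥r, start 0; Z[9]=0
i=10: i≥r, start 0; Z[10]=0
i=11: i≥r, start 0; Z[11]=4 grow→box=[11,15)
i=12: min(r-i=3, Z[1]=0)=0; Z[12]=0
i=13: min(r-i=2, Z[2]=0)=0; Z[13]=0
i=14: min(r-i=1, Z[3]=1)=1; Z[14]=3 grow→box=[14,17)
i=15: min(r-i=2, Z[1]=0)=0; Z[15]=0
i=16: min(r-i=1, Z[2]=0)=0; Z[16]=0
i=17: i≥r, start 0; Z[17]=0
i=18: i≥r, start 0; Z[18]=1 grow→box=[18,19)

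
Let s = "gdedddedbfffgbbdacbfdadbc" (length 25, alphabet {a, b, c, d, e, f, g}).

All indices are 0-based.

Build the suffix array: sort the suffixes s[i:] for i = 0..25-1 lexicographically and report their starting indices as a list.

sorted suffixes:
  #0 SA[0]=16  'acbfdadbc'
  #1 SA[1]=21  'adbc'
  #2 SA[2]=13  'bbdacbfdadbc'
  #3 SA[3]=23  'bc'
  #4 SA[4]=14  'bdacbfdadbc'
  #5 SA[5]=18  'bfdadbc'
  #6 SA[6]=8  'bfffgbbdacbfdadbc'
  #7 SA[7]=24  'c'
  #8 SA[8]=17  'cbfdadbc'
  #9 SA[9]=15  'dacbfdadbc'
  #10 SA[10]=20  'dadbc'
  #11 SA[11]=22  'dbc'
  #12 SA[12]=7  'dbfffgbbdacbfdadbc'
  #13 SA[13]=3  'dddedbfffgbbdacbfdadbc'
  #14 SA[14]=4  'ddedbfffgbbdacbfdadbc'
  #15 SA[15]=5  'dedbfffgbbdacbfdadbc'
  #16 SA[16]=1  'dedddedbfffgbbdacbfdadbc'
  #17 SA[17]=6  'edbfffgbbdacbfdadbc'
  #18 SA[18]=2  'edddedbfffgbbdacbfdadbc'
  #19 SA[19]=19  'fdadbc'
  #20 SA[20]=9  'fffgbbdacbfdadbc'
  #21 SA[21]=10  'ffgbbdacbfdadbc'
  #22 SA[22]=11  'fgbbdacbfdadbc'
  #23 SA[23]=12  'gbbdacbfdadbc'
  #24 SA[24]=0  'gdedddedbfffgbbdacbfdadbc'

[16, 21, 13, 23, 14, 18, 8, 24, 17, 15, 20, 22, 7, 3, 4, 5, 1, 6, 2, 19, 9, 10, 11, 12, 0]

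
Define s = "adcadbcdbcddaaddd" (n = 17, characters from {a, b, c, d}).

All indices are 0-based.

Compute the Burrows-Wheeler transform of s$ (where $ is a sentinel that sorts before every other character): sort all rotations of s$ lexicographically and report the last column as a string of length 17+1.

rank  rotation            last
    0  $adcadbcdbcddaaddd  d
    1  aaddd$adcadbcdbcdd  d
    2  adbcdbcddaaddd$adc  c
    3  adcadbcdbcddaaddd$  $
    4  addd$adcadbcdbcdda  a
    5  bcdbcddaaddd$adcad  d
    6  bcddaaddd$adcadbcd  d
    7  cadbcdbcddaaddd$ad  d
    8  cdbcddaaddd$adcadb  b
    9  cddaaddd$adcadbcdb  b
   10  d$adcadbcdbcddaadd  d
   11  daaddd$adcadbcdbcd  d
   12  dbcdbcddaaddd$adca  a
   13  dbcddaaddd$adcadbc  c
   14  dcadbcdbcddaaddd$a  a
   15  dd$adcadbcdbcddaad  d
   16  ddaaddd$adcadbcdbc  c
   17  ddd$adcadbcdbcddaa  a

ddc$adddbbddacadca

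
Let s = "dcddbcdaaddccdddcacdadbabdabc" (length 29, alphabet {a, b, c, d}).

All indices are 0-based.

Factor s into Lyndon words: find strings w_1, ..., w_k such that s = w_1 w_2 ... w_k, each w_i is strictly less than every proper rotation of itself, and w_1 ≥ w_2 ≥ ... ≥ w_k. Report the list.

["d", "cdd", "bcd", "aaddccdddcacdadbabdabc"]

emit factor 1: 'd' (i=0, period=1)
emit factor 2: 'cdd' (i=1, period=3)
emit factor 3: 'bcd' (i=4, period=3)
emit factor 4: 'aaddccdddcacdadbabdabc' (i=7, period=22)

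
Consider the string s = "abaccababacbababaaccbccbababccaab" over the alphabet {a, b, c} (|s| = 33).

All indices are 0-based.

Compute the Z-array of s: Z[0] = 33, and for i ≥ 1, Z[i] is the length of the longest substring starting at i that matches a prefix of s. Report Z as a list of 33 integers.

[33, 0, 1, 0, 0, 3, 0, 4, 0, 1, 0, 0, 3, 0, 3, 0, 1, 1, 0, 0, 0, 0, 0, 0, 3, 0, 2, 0, 0, 0, 1, 2, 0]

Z[0]=33
i=1: outside box; Z[1]=0
i=2: outside box; Z[2]=1 extend→box=[2,3)
i=3: outside box; Z[3]=0
i=4: outside box; Z[4]=0
i=5: outside box; Z[5]=3 extend→box=[5,8)
i=6: min(r-i=2, Z[1]=0)=0; Z[6]=0
i=7: min(r-i=1, Z[2]=1)=1; Z[7]=4 extend→box=[7,11)
i=8: min(r-i=3, Z[1]=0)=0; Z[8]=0
i=9: min(r-i=2, Z[2]=1)=1; Z[9]=1
i=10: min(r-i=1, Z[3]=0)=0; Z[10]=0
i=11: outside box; Z[11]=0
i=12: outside box; Z[12]=3 extend→box=[12,15)
i=13: min(r-i=2, Z[1]=0)=0; Z[13]=0
i=14: min(r-i=1, Z[2]=1)=1; Z[14]=3 extend→box=[14,17)
i=15: min(r-i=2, Z[1]=0)=0; Z[15]=0
i=16: min(r-i=1, Z[2]=1)=1; Z[16]=1
i=17: outside box; Z[17]=1 extend→box=[17,18)
i=18: outside box; Z[18]=0
i=19: outside box; Z[19]=0
i=20: outside box; Z[20]=0
i=21: outside box; Z[21]=0
i=22: outside box; Z[22]=0
i=23: outside box; Z[23]=0
i=24: outside box; Z[24]=3 extend→box=[24,27)
i=25: min(r-i=2, Z[1]=0)=0; Z[25]=0
i=26: min(r-i=1, Z[2]=1)=1; Z[26]=2 extend→box=[26,28)
i=27: min(r-i=1, Z[1]=0)=0; Z[27]=0
i=28: outside box; Z[28]=0
i=29: outside box; Z[29]=0
i=30: outside box; Z[30]=1 extend→box=[30,31)
i=31: outside box; Z[31]=2 extend→box=[31,33)
i=32: min(r-i=1, Z[1]=0)=0; Z[32]=0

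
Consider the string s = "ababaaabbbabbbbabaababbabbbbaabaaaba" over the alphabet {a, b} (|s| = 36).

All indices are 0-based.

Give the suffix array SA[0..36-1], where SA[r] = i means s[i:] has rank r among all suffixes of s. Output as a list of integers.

sorted suffixes:
  #0 SA[0]=35  'a'
  #1 SA[1]=31  'aaaba'
  #2 SA[2]=4  'aaabbbabbbbabaababbabbbbaabaaaba'
  #3 SA[3]=32  'aaba'
  #4 SA[4]=28  'aabaaaba'
  #5 SA[5]=17  'aababbabbbbaabaaaba'
  #6 SA[6]=5  'aabbbabbbbabaababbabbbbaabaaaba'
  #7 SA[7]=33  'aba'
  #8 SA[8]=29  'abaaaba'
  #9 SA[9]=2  'abaaabbbabbbbabaababbabbbbaabaaaba'
  #10 SA[10]=15  'abaababbabbbbaabaaaba'
  #11 SA[11]=0  'ababaaabbbabbbbabaababbabbbbaabaaaba'
  #12 SA[12]=18  'ababbabbbbaabaaaba'
  #13 SA[13]=20  'abbabbbbaabaaaba'
  #14 SA[14]=6  'abbbabbbbabaababbabbbbaabaaaba'
  #15 SA[15]=23  'abbbbaabaaaba'
  #16 SA[16]=10  'abbbbabaababbabbbbaabaaaba'
  #17 SA[17]=34  'ba'
  #18 SA[18]=30  'baaaba'
  #19 SA[19]=3  'baaabbbabbbbabaababbabbbbaabaaaba'
  #20 SA[20]=27  'baabaaaba'
  #21 SA[21]=16  'baababbabbbbaabaaaba'
  #22 SA[22]=1  'babaaabbbabbbbabaababbabbbbaabaaaba'
  #23 SA[23]=14  'babaababbabbbbaabaaaba'
  #24 SA[24]=19  'babbabbbbaabaaaba'
  #25 SA[25]=22  'babbbbaabaaaba'
  #26 SA[26]=9  'babbbbabaababbabbbbaabaaaba'
  #27 SA[27]=26  'bbaabaaaba'
  #28 SA[28]=13  'bbabaababbabbbbaabaaaba'
  #29 SA[29]=21  'bbabbbbaabaaaba'
  #30 SA[30]=8  'bbabbbbabaababbabbbbaabaaaba'
  #31 SA[31]=25  'bbbaabaaaba'
  #32 SA[32]=12  'bbbabaababbabbbbaabaaaba'
  #33 SA[33]=7  'bbbabbbbabaababbabbbbaabaaaba'
  #34 SA[34]=24  'bbbbaabaaaba'
  #35 SA[35]=11  'bbbbabaababbabbbbaabaaaba'

[35, 31, 4, 32, 28, 17, 5, 33, 29, 2, 15, 0, 18, 20, 6, 23, 10, 34, 30, 3, 27, 16, 1, 14, 19, 22, 9, 26, 13, 21, 8, 25, 12, 7, 24, 11]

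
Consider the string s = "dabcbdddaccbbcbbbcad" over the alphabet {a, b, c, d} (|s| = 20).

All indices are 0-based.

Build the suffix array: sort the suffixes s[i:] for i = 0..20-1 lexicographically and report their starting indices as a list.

[1, 8, 18, 14, 15, 11, 16, 12, 2, 4, 17, 13, 10, 3, 9, 19, 0, 7, 6, 5]

rank→(start, suffix):
  0 → (1, 'abcbdddaccbbcbbbcad')
  1 → (8, 'accbbcbbbcad')
  2 → (18, 'ad')
  3 → (14, 'bbbcad')
  4 → (15, 'bbcad')
  5 → (11, 'bbcbbbcad')
  6 → (16, 'bcad')
  7 → (12, 'bcbbbcad')
  8 → (2, 'bcbdddaccbbcbbbcad')
  9 → (4, 'bdddaccbbcbbbcad')
  10 → (17, 'cad')
  11 → (13, 'cbbbcad')
  12 → (10, 'cbbcbbbcad')
  13 → (3, 'cbdddaccbbcbbbcad')
  14 → (9, 'ccbbcbbbcad')
  15 → (19, 'd')
  16 → (0, 'dabcbdddaccbbcbbbcad')
  17 → (7, 'daccbbcbbbcad')
  18 → (6, 'ddaccbbcbbbcad')
  19 → (5, 'dddaccbbcbbbcad')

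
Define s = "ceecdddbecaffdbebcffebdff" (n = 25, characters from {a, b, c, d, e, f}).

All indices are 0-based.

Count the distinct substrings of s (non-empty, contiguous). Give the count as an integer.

298

rank→(start, suffix):
  0 → (10, 'affdbebcffebdff')
  1 → (16, 'bcffebdff')
  2 → (21, 'bdff')
  3 → (14, 'bebcffebdff')
  4 → (7, 'becaffdbebcffebdff')
  5 → (9, 'caffdbebcffebdff')
  6 → (3, 'cdddbecaffdbebcffebdff')
  7 → (0, 'ceecdddbecaffdbebcffebdff')
  8 → (17, 'cffebdff')
  9 → (13, 'dbebcffebdff')
  10 → (6, 'dbecaffdbebcffebdff')
  11 → (5, 'ddbecaffdbebcffebdff')
  12 → (4, 'dddbecaffdbebcffebdff')
  13 → (22, 'dff')
  14 → (15, 'ebcffebdff')
  15 → (20, 'ebdff')
  16 → (8, 'ecaffdbebcffebdff')
  17 → (2, 'ecdddbecaffdbebcffebdff')
  18 → (1, 'eecdddbecaffdbebcffebdff')
  19 → (24, 'f')
  20 → (12, 'fdbebcffebdff')
  21 → (19, 'febdff')
  22 → (23, 'ff')
  23 → (11, 'ffdbebcffebdff')
  24 → (18, 'ffebdff')

SA = [10, 16, 21, 14, 7, 9, 3, 0, 17, 13, 6, 5, 4, 22, 15, 20, 8, 2, 1, 24, 12, 19, 23, 11, 18]
i: (SA[i-1],SA[i]) lcp shared
  1: (10,16) 0 ''
  2: (16,21) 1 'b'
  3: (21,14) 1 'b'
  4: (14,7) 2 'be'
  5: (7,9) 0 ''
  6: (9,3) 1 'c'
  7: (3,0) 1 'c'
  8: (0,17) 1 'c'
  9: (17,13) 0 ''
  10: (13,6) 3 'dbe'
  11: (6,5) 1 'd'
  12: (5,4) 2 'dd'
  13: (4,22) 1 'd'
  14: (22,15) 0 ''
  15: (15,20) 2 'eb'
  16: (20,8) 1 'e'
  17: (8,2) 2 'ec'
  18: (2,1) 1 'e'
  19: (1,24) 0 ''
  20: (24,12) 1 'f'
  21: (12,19) 1 'f'
  22: (19,23) 1 'f'
  23: (23,11) 2 'ff'
  24: (11,18) 2 'ff'

n(n+1)/2 = 25·26/2 = 325
Σ LCP = 0 + 0 + 1 + 1 + 2 + 0 + 1 + 1 + 1 + 0 + 3 + 1 + 2 + 1 + 0 + 2 + 1 + 2 + 1 + 0 + 1 + 1 + 1 + 2 + 2 = 27
distinct = 325 − 27 = 298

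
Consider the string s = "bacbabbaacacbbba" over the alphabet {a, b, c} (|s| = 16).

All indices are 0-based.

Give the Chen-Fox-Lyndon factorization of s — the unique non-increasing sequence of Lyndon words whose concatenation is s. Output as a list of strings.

emit factor 1: 'b' (i=0, period=1)
emit factor 2: 'acb' (i=1, period=3)
emit factor 3: 'abb' (i=4, period=3)
emit factor 4: 'aacacbbb' (i=7, period=8)
emit factor 5: 'a' (i=15, period=1)

["b", "acb", "abb", "aacacbbb", "a"]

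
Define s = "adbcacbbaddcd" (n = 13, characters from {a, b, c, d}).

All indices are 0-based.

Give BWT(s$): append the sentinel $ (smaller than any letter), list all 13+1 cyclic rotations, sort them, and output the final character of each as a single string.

rank  rotation        last
    0  $adbcacbbaddcd  d
    1  acbbaddcd$adbc  c
    2  adbcacbbaddcd$  $
    3  addcd$adbcacbb  b
    4  baddcd$adbcacb  b
    5  bbaddcd$adbcac  c
    6  bcacbbaddcd$ad  d
    7  cacbbaddcd$adb  b
    8  cbbaddcd$adbca  a
    9  cd$adbcacbbadd  d
   10  d$adbcacbbaddc  c
   11  dbcacbbaddcd$a  a
   12  dcd$adbcacbbad  d
   13  ddcd$adbcacbba  a

dc$bbcdbadcada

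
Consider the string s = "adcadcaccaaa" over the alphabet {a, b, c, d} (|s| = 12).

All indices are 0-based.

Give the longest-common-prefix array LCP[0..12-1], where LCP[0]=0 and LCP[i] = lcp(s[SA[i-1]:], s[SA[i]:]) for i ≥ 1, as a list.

[0, 1, 2, 1, 1, 4, 0, 2, 2, 1, 0, 3]

rank | idx | suffix
   0 |  11 | a
   1 |  10 | aa
   2 |   9 | aaa
   3 |   6 | accaaa
   4 |   3 | adcaccaaa
   5 |   0 | adcadcaccaaa
   6 |   8 | caaa
   7 |   5 | caccaaa
   8 |   2 | cadcaccaaa
   9 |   7 | ccaaa
  10 |   4 | dcaccaaa
  11 |   1 | dcadcaccaaa

SA = [11, 10, 9, 6, 3, 0, 8, 5, 2, 7, 4, 1]
i: (SA[i-1],SA[i]) lcp shared
  1: (11,10) 1 'a'
  2: (10,9) 2 'aa'
  3: (9,6) 1 'a'
  4: (6,3) 1 'a'
  5: (3,0) 4 'adca'
  6: (0,8) 0 ''
  7: (8,5) 2 'ca'
  8: (5,2) 2 'ca'
  9: (2,7) 1 'c'
  10: (7,4) 0 ''
  11: (4,1) 3 'dca'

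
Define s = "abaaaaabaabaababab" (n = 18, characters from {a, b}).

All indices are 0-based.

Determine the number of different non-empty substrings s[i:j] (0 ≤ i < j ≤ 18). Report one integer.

117

rank→(start, suffix):
  0 → (2, 'aaaaabaabaababab')
  1 → (3, 'aaaabaabaababab')
  2 → (4, 'aaabaabaababab')
  3 → (5, 'aabaabaababab')
  4 → (8, 'aabaababab')
  5 → (11, 'aababab')
  6 → (16, 'ab')
  7 → (0, 'abaaaaabaabaababab')
  8 → (6, 'abaabaababab')
  9 → (9, 'abaababab')
  10 → (14, 'abab')
  11 → (12, 'ababab')
  12 → (17, 'b')
  13 → (1, 'baaaaabaabaababab')
  14 → (7, 'baabaababab')
  15 → (10, 'baababab')
  16 → (15, 'bab')
  17 → (13, 'babab')

SA = [2, 3, 4, 5, 8, 11, 16, 0, 6, 9, 14, 12, 17, 1, 7, 10, 15, 13]
rank  pair      lcp
   1  s[2:],s[3:]  4  'aaaa'
   2  s[3:],s[4:]  3  'aaa'
   3  s[4:],s[5:]  2  'aa'
   4  s[5:],s[8:]  7  'aabaaba'
   5  s[8:],s[11:]  4  'aaba'
   6  s[11:],s[16:]  1  'a'
   7  s[16:],s[0:]  2  'ab'
   8  s[0:],s[6:]  4  'abaa'
   9  s[6:],s[9:]  6  'abaaba'
  10  s[9:],s[14:]  3  'aba'
  11  s[14:],s[12:]  4  'abab'
  12  s[12:],s[17:]  0  ''
  13  s[17:],s[1:]  1  'b'
  14  s[1:],s[7:]  3  'baa'
  15  s[7:],s[10:]  5  'baaba'
  16  s[10:],s[15:]  2  'ba'
  17  s[15:],s[13:]  3  'bab'

n(n+1)/2 = 18·19/2 = 171
Σ LCP = 0 + 4 + 3 + 2 + 7 + 4 + 1 + 2 + 4 + 6 + 3 + 4 + 0 + 1 + 3 + 5 + 2 + 3 = 54
distinct = 171 − 54 = 117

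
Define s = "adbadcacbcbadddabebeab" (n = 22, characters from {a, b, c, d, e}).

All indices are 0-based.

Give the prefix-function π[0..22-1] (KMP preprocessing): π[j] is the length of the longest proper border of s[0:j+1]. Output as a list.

[0, 0, 0, 1, 2, 0, 1, 0, 0, 0, 0, 1, 2, 0, 0, 1, 0, 0, 0, 0, 1, 0]

π[0] = 0
j=1 s[j]='d': π[1]=0 (border '')
j=2 s[j]='b': π[2]=0 (border '')
j=3 s[j]='a': π[3]=1 (border 'a')
j=4 s[j]='d': π[4]=2 (border 'ad')
j=5 s[j]='c': k: 2→0; π[5]=0 (border '')
j=6 s[j]='a': π[6]=1 (border 'a')
j=7 s[j]='c': k: 1→0; π[7]=0 (border '')
j=8 s[j]='b': π[8]=0 (border '')
j=9 s[j]='c': π[9]=0 (border '')
j=10 s[j]='b': π[10]=0 (border '')
j=11 s[j]='a': π[11]=1 (border 'a')
j=12 s[j]='d': π[12]=2 (border 'ad')
j=13 s[j]='d': k: 2→0; π[13]=0 (border '')
j=14 s[j]='d': π[14]=0 (border '')
j=15 s[j]='a': π[15]=1 (border 'a')
j=16 s[j]='b': k: 1→0; π[16]=0 (border '')
j=17 s[j]='e': π[17]=0 (border '')
j=18 s[j]='b': π[18]=0 (border '')
j=19 s[j]='e': π[19]=0 (border '')
j=20 s[j]='a': π[20]=1 (border 'a')
j=21 s[j]='b': k: 1→0; π[21]=0 (border '')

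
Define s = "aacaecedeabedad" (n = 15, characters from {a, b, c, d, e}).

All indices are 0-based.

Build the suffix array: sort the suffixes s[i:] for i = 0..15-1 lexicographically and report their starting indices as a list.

rank | idx | suffix
   0 |   0 | aacaecedeabedad
   1 |   9 | abedad
   2 |   1 | acaecedeabedad
   3 |  13 | ad
   4 |   3 | aecedeabedad
   5 |  10 | bedad
   6 |   2 | caecedeabedad
   7 |   5 | cedeabedad
   8 |  14 | d
   9 |  12 | dad
  10 |   7 | deabedad
  11 |   8 | eabedad
  12 |   4 | ecedeabedad
  13 |  11 | edad
  14 |   6 | edeabedad

[0, 9, 1, 13, 3, 10, 2, 5, 14, 12, 7, 8, 4, 11, 6]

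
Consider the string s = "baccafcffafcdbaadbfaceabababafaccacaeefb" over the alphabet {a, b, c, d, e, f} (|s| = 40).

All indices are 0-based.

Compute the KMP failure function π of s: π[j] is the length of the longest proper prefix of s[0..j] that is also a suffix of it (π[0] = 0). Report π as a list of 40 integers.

π[0] = 0
j=1 s[j]='a': π[1]=0 (border '')
j=2 s[j]='c': π[2]=0 (border '')
j=3 s[j]='c': π[3]=0 (border '')
j=4 s[j]='a': π[4]=0 (border '')
j=5 s[j]='f': π[5]=0 (border '')
j=6 s[j]='c': π[6]=0 (border '')
j=7 s[j]='f': π[7]=0 (border '')
j=8 s[j]='f': π[8]=0 (border '')
j=9 s[j]='a': π[9]=0 (border '')
j=10 s[j]='f': π[10]=0 (border '')
j=11 s[j]='c': π[11]=0 (border '')
j=12 s[j]='d': π[12]=0 (border '')
j=13 s[j]='b': π[13]=1 (border 'b')
j=14 s[j]='a': π[14]=2 (border 'ba')
j=15 s[j]='a': k: 2→0; π[15]=0 (border '')
j=16 s[j]='d': π[16]=0 (border '')
j=17 s[j]='b': π[17]=1 (border 'b')
j=18 s[j]='f': k: 1→0; π[18]=0 (border '')
j=19 s[j]='a': π[19]=0 (border '')
j=20 s[j]='c': π[20]=0 (border '')
j=21 s[j]='e': π[21]=0 (border '')
j=22 s[j]='a': π[22]=0 (border '')
j=23 s[j]='b': π[23]=1 (border 'b')
j=24 s[j]='a': π[24]=2 (border 'ba')
j=25 s[j]='b': k: 2→0; π[25]=1 (border 'b')
j=26 s[j]='a': π[26]=2 (border 'ba')
j=27 s[j]='b': k: 2→0; π[27]=1 (border 'b')
j=28 s[j]='a': π[28]=2 (border 'ba')
j=29 s[j]='f': k: 2→0; π[29]=0 (border '')
j=30 s[j]='a': π[30]=0 (border '')
j=31 s[j]='c': π[31]=0 (border '')
j=32 s[j]='c': π[32]=0 (border '')
j=33 s[j]='a': π[33]=0 (border '')
j=34 s[j]='c': π[34]=0 (border '')
j=35 s[j]='a': π[35]=0 (border '')
j=36 s[j]='e': π[36]=0 (border '')
j=37 s[j]='e': π[37]=0 (border '')
j=38 s[j]='f': π[38]=0 (border '')
j=39 s[j]='b': π[39]=1 (border 'b')

[0, 0, 0, 0, 0, 0, 0, 0, 0, 0, 0, 0, 0, 1, 2, 0, 0, 1, 0, 0, 0, 0, 0, 1, 2, 1, 2, 1, 2, 0, 0, 0, 0, 0, 0, 0, 0, 0, 0, 1]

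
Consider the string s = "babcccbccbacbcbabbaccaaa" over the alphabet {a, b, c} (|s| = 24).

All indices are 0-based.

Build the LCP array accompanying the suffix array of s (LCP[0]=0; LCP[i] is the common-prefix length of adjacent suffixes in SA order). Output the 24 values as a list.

[0, 1, 2, 1, 2, 1, 2, 0, 3, 2, 3, 1, 1, 2, 3, 0, 1, 3, 2, 3, 1, 2, 3, 2]

rank→(start, suffix):
  0 → (23, 'a')
  1 → (22, 'aa')
  2 → (21, 'aaa')
  3 → (15, 'abbaccaaa')
  4 → (1, 'abcccbccbacbcbabbaccaaa')
  5 → (10, 'acbcbabbaccaaa')
  6 → (18, 'accaaa')
  7 → (14, 'babbaccaaa')
  8 → (0, 'babcccbccbacbcbabbaccaaa')
  9 → (9, 'bacbcbabbaccaaa')
  10 → (17, 'baccaaa')
  11 → (16, 'bbaccaaa')
  12 → (12, 'bcbabbaccaaa')
  13 → (6, 'bccbacbcbabbaccaaa')
  14 → (2, 'bcccbccbacbcbabbaccaaa')
  15 → (20, 'caaa')
  16 → (13, 'cbabbaccaaa')
  17 → (8, 'cbacbcbabbaccaaa')
  18 → (11, 'cbcbabbaccaaa')
  19 → (5, 'cbccbacbcbabbaccaaa')
  20 → (19, 'ccaaa')
  21 → (7, 'ccbacbcbabbaccaaa')
  22 → (4, 'ccbccbacbcbabbaccaaa')
  23 → (3, 'cccbccbacbcbabbaccaaa')

SA = [23, 22, 21, 15, 1, 10, 18, 14, 0, 9, 17, 16, 12, 6, 2, 20, 13, 8, 11, 5, 19, 7, 4, 3]
i: (SA[i-1],SA[i]) lcp shared
  1: (23,22) 1 'a'
  2: (22,21) 2 'aa'
  3: (21,15) 1 'a'
  4: (15,1) 2 'ab'
  5: (1,10) 1 'a'
  6: (10,18) 2 'ac'
  7: (18,14) 0 ''
  8: (14,0) 3 'bab'
  9: (0,9) 2 'ba'
  10: (9,17) 3 'bac'
  11: (17,16) 1 'b'
  12: (16,12) 1 'b'
  13: (12,6) 2 'bc'
  14: (6,2) 3 'bcc'
  15: (2,20) 0 ''
  16: (20,13) 1 'c'
  17: (13,8) 3 'cba'
  18: (8,11) 2 'cb'
  19: (11,5) 3 'cbc'
  20: (5,19) 1 'c'
  21: (19,7) 2 'cc'
  22: (7,4) 3 'ccb'
  23: (4,3) 2 'cc'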